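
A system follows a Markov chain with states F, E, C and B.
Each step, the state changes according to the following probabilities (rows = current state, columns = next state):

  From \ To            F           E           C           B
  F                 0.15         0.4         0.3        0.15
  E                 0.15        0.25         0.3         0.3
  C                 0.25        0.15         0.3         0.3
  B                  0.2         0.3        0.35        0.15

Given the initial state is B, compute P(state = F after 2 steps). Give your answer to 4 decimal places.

Propagate the distribution vector 2 steps from B.
After 0 steps: (0.0000, 0.0000, 0.0000, 1.0000)
After 1 step: (0.2000, 0.3000, 0.3500, 0.1500)
After 2 steps: (0.1925, 0.2525, 0.3075, 0.2475)
P(in F after 2 steps) = 0.1925

0.1925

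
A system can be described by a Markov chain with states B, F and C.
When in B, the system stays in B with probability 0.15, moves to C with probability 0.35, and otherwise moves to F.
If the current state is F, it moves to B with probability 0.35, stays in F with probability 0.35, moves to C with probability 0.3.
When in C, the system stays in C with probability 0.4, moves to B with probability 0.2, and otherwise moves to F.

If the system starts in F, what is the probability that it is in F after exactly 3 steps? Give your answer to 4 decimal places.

Propagate the distribution vector 3 steps from F.
After 0 steps: (0.0000, 1.0000, 0.0000)
After 1 step: (0.3500, 0.3500, 0.3000)
After 2 steps: (0.2350, 0.4175, 0.3475)
After 3 steps: (0.2509, 0.4026, 0.3465)
P(in F after 3 steps) = 0.4026

0.4026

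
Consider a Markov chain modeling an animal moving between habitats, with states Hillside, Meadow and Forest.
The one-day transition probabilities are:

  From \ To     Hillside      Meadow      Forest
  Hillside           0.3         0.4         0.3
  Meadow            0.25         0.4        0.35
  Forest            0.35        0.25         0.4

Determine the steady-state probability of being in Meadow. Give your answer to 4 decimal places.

0.3471

Let the stationary distribution be π with π = πP and π_1 + π_2 + π_3 = 1.
π_1 = 0.3·π_1 + 0.25·π_2 + 0.35·π_3
π_2 = 0.4·π_1 + 0.4·π_2 + 0.25·π_3
Solving with the normalization constraint gives π = (0.3003, 0.3471, 0.3526).
So the stationary probability of Meadow is 0.3471.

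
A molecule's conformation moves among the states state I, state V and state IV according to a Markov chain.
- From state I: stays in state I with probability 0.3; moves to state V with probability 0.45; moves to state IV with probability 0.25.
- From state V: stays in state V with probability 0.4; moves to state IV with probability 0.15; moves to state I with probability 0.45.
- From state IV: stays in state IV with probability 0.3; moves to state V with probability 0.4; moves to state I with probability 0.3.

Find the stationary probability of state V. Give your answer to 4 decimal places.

0.4181

Let the stationary distribution be π with π = πP and π_1 + π_2 + π_3 = 1.
π_1 = 0.3·π_1 + 0.45·π_2 + 0.3·π_3
π_2 = 0.45·π_1 + 0.4·π_2 + 0.4·π_3
Solving with the normalization constraint gives π = (0.3627, 0.4181, 0.2191).
So the stationary probability of state V is 0.4181.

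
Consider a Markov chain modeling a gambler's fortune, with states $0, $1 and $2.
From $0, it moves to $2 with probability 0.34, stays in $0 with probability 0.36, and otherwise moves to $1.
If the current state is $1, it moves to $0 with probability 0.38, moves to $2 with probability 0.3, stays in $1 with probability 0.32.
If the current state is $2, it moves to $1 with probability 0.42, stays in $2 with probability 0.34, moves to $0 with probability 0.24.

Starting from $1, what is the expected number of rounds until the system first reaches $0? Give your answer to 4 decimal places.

2.9740

Let t(s) be the expected number of rounds to first reach $0 from state s, with t($0) = 0. Conditioning on the first round:
t($1) = 1 + 0.32·t($1) + 0.3·t($2)
t($2) = 1 + 0.42·t($1) + 0.34·t($2)
Solving: t($1) = 2.9740, t($2) = 3.4077.
Expected rounds from $1 to $0: 2.9740.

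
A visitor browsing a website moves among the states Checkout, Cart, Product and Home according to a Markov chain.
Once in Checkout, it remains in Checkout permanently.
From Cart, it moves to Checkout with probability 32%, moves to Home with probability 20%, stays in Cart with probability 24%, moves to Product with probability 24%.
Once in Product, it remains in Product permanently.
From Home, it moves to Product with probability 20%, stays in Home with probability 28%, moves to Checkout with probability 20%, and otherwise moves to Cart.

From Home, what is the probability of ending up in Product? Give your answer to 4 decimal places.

0.4735

Let h(s) be the probability of absorption at Product starting from transient state s. Then h(Product) = 1 and h(Checkout) = 0. By first-step analysis:
h(Cart) = 0.32·0 + 0.24·h(Cart) + 0.24·1 + 0.2·h(Home)
h(Home) = 0.2·0 + 0.32·h(Cart) + 0.2·1 + 0.28·h(Home)
Solving: h(Cart) = 0.4404, h(Home) = 0.4735.
Starting from Home, the probability is 0.4735.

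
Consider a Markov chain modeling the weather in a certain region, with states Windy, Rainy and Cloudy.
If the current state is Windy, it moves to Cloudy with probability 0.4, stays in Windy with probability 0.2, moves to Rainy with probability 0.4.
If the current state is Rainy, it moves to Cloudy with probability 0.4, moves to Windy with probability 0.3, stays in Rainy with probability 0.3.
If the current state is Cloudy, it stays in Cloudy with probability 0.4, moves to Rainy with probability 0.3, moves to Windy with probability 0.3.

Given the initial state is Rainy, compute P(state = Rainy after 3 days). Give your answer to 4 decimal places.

0.3270

Propagate the distribution vector 3 days from Rainy.
After 0 days: (0.0000, 1.0000, 0.0000)
After 1 day: (0.3000, 0.3000, 0.4000)
After 2 days: (0.2700, 0.3300, 0.4000)
After 3 days: (0.2730, 0.3270, 0.4000)
P(in Rainy after 3 days) = 0.3270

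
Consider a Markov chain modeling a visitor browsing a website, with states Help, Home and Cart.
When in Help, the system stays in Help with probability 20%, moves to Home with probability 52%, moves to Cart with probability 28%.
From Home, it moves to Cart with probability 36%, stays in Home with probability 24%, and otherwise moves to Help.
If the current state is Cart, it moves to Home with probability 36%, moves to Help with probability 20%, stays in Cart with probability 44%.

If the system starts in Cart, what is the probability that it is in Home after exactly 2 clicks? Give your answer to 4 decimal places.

Sum over the intermediate state after 1 click:
P = P(Cart→Help)·P(Help→Home) + P(Cart→Home)·P(Home→Home) + P(Cart→Cart)·P(Cart→Home)
  = 0.2×0.52 + 0.36×0.24 + 0.44×0.36
  = 0.1040 + 0.0864 + 0.1584 = 0.3488

0.3488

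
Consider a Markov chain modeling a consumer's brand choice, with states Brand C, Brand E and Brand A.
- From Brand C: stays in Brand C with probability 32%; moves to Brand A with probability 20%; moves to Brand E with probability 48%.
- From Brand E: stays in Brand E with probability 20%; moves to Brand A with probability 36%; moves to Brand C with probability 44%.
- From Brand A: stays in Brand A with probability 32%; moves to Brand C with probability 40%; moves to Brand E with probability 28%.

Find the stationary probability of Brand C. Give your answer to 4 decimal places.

Let the stationary distribution be π with π = πP and π_1 + π_2 + π_3 = 1.
π_1 = 0.32·π_1 + 0.44·π_2 + 0.4·π_3
π_2 = 0.48·π_1 + 0.2·π_2 + 0.28·π_3
Solving with the normalization constraint gives π = (0.3826, 0.3301, 0.2873).
So the stationary probability of Brand C is 0.3826.

0.3826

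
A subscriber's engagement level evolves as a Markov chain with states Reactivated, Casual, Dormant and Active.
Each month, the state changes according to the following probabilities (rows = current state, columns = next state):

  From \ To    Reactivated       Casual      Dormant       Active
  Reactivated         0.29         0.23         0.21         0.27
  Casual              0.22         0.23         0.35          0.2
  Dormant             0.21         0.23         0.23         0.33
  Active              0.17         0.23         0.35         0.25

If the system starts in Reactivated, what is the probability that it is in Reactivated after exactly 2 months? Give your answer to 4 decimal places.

Propagate the distribution vector 2 months from Reactivated.
After 0 months: (1.0000, 0.0000, 0.0000, 0.0000)
After 1 month: (0.2900, 0.2300, 0.2100, 0.2700)
After 2 months: (0.2247, 0.2300, 0.2842, 0.2611)
P(in Reactivated after 2 months) = 0.2247

0.2247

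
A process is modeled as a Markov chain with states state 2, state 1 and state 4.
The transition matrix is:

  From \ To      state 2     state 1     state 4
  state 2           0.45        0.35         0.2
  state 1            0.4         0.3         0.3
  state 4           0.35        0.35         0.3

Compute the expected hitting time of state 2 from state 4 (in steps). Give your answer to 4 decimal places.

Let t(s) be the expected number of steps to first reach state 2 from state s, with t(state 2) = 0. Conditioning on the first step:
t(state 1) = 1 + 0.3·t(state 1) + 0.3·t(state 4)
t(state 4) = 1 + 0.35·t(state 1) + 0.3·t(state 4)
Solving: t(state 1) = 2.5974, t(state 4) = 2.7273.
Expected steps from state 4 to state 2: 2.7273.

2.7273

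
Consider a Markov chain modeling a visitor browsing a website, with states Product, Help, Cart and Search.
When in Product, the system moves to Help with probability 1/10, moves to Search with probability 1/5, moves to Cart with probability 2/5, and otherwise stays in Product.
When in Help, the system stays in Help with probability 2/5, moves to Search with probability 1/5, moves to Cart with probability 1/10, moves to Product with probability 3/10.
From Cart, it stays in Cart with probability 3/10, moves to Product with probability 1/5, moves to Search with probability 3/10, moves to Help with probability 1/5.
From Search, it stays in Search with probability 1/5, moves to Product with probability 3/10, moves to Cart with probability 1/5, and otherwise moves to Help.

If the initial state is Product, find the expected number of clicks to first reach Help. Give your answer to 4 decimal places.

5.6000

Let t(s) be the expected number of clicks to first reach Help from state s, with t(Help) = 0. Conditioning on the first click:
t(Product) = 1 + 0.3·t(Product) + 0.4·t(Cart) + 0.2·t(Search)
t(Cart) = 1 + 0.2·t(Product) + 0.3·t(Cart) + 0.3·t(Search)
t(Search) = 1 + 0.3·t(Product) + 0.2·t(Cart) + 0.2·t(Search)
Solving: t(Product) = 5.6000, t(Cart) = 5.0000, t(Search) = 4.6000.
Expected clicks from Product to Help: 5.6000.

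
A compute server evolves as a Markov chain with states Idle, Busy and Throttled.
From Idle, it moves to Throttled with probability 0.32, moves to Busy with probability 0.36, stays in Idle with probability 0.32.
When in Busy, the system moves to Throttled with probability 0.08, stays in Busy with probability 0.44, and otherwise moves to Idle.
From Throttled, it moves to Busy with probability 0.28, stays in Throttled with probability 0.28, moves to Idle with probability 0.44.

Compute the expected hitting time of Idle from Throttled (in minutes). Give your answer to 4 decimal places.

Let t(s) be the expected number of minutes to first reach Idle from state s, with t(Idle) = 0. Conditioning on the first minute:
t(Busy) = 1 + 0.44·t(Busy) + 0.08·t(Throttled)
t(Throttled) = 1 + 0.28·t(Busy) + 0.28·t(Throttled)
Solving: t(Busy) = 2.1008, t(Throttled) = 2.2059.
Expected minutes from Throttled to Idle: 2.2059.

2.2059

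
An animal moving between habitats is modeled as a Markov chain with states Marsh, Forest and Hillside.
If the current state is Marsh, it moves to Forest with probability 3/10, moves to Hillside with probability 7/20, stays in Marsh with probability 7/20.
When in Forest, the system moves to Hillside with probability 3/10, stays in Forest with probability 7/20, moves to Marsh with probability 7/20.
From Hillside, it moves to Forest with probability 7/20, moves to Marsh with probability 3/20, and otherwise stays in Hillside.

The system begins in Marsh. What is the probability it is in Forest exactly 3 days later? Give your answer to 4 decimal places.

Propagate the distribution vector 3 days from Marsh.
After 0 days: (1.0000, 0.0000, 0.0000)
After 1 day: (0.3500, 0.3000, 0.3500)
After 2 days: (0.2800, 0.3325, 0.3875)
After 3 days: (0.2725, 0.3360, 0.3915)
P(in Forest after 3 days) = 0.3360

0.3360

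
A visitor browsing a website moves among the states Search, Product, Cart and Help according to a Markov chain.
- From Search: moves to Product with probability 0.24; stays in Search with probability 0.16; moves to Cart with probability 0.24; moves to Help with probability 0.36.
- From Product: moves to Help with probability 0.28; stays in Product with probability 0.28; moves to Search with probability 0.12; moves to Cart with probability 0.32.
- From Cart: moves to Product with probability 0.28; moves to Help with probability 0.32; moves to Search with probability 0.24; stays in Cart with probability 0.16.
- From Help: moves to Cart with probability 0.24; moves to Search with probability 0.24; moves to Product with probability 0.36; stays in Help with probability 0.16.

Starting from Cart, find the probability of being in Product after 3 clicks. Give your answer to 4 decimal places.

0.2939

Propagate the distribution vector 3 clicks from Cart.
After 0 clicks: (0.0000, 0.0000, 1.0000, 0.0000)
After 1 click: (0.2400, 0.2800, 0.1600, 0.3200)
After 2 clicks: (0.1872, 0.2960, 0.2496, 0.2672)
After 3 clicks: (0.1895, 0.2939, 0.2437, 0.2729)
P(in Product after 3 clicks) = 0.2939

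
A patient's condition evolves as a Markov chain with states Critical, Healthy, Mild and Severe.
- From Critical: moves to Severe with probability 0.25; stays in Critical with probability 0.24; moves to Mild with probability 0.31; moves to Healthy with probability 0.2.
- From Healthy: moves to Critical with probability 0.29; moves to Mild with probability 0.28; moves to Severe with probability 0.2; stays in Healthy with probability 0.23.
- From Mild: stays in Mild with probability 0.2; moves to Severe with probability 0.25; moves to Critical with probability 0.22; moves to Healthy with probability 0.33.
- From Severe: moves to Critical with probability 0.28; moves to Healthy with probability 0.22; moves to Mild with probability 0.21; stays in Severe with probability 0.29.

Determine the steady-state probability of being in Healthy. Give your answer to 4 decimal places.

0.2448

Let the stationary distribution be π with π = πP and π_1 + π_2 + π_3 + π_4 = 1.
π_1 = 0.24·π_1 + 0.29·π_2 + 0.22·π_3 + 0.28·π_4
π_2 = 0.2·π_1 + 0.23·π_2 + 0.33·π_3 + 0.22·π_4
π_3 = 0.31·π_1 + 0.28·π_2 + 0.2·π_3 + 0.21·π_4
Solving with the normalization constraint gives π = (0.2571, 0.2448, 0.2503, 0.2477).
So the stationary probability of Healthy is 0.2448.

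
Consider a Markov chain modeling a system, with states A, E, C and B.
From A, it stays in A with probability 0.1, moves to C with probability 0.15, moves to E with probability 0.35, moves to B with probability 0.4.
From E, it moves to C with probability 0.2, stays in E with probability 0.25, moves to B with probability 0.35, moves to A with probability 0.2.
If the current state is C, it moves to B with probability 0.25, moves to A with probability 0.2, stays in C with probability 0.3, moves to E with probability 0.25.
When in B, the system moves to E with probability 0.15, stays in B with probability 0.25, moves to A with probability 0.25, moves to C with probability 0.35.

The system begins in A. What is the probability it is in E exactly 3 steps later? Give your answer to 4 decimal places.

Propagate the distribution vector 3 steps from A.
After 0 steps: (1.0000, 0.0000, 0.0000, 0.0000)
After 1 step: (0.1000, 0.3500, 0.1500, 0.4000)
After 2 steps: (0.2100, 0.2200, 0.2700, 0.3000)
After 3 steps: (0.1940, 0.2410, 0.2615, 0.3035)
P(in E after 3 steps) = 0.2410

0.2410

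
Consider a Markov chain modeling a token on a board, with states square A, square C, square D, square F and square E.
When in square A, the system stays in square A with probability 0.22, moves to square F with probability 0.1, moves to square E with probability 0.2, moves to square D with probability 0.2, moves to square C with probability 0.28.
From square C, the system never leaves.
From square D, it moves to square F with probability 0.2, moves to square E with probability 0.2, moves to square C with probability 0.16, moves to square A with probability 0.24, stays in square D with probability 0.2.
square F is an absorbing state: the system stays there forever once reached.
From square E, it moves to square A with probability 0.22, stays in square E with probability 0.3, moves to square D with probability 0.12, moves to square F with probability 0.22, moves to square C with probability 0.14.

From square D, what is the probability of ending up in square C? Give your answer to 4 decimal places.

Let h(s) be the probability of absorption at square C starting from transient state s. Then h(square C) = 1 and h(square F) = 0. By first-step analysis:
h(square A) = 0.22·h(square A) + 0.28·1 + 0.2·h(square D) + 0.1·0 + 0.2·h(square E)
h(square D) = 0.24·h(square A) + 0.16·1 + 0.2·h(square D) + 0.2·0 + 0.2·h(square E)
h(square E) = 0.22·h(square A) + 0.14·1 + 0.12·h(square D) + 0.22·0 + 0.3·h(square E)
Solving: h(square A) = 0.6104, h(square D) = 0.5026, h(square E) = 0.4780.
Starting from square D, the probability is 0.5026.

0.5026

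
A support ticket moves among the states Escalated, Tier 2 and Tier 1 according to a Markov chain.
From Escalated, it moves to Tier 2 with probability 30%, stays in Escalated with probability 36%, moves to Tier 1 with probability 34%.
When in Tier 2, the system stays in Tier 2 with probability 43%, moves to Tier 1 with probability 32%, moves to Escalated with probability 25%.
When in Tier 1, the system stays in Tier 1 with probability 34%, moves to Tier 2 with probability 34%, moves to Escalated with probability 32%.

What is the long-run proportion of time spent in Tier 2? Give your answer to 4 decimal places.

Let the stationary distribution be π with π = πP and π_1 + π_2 + π_3 = 1.
π_1 = 0.36·π_1 + 0.25·π_2 + 0.32·π_3
π_2 = 0.3·π_1 + 0.43·π_2 + 0.34·π_3
Solving with the normalization constraint gives π = (0.3071, 0.3601, 0.3328).
So the stationary probability of Tier 2 is 0.3601.

0.3601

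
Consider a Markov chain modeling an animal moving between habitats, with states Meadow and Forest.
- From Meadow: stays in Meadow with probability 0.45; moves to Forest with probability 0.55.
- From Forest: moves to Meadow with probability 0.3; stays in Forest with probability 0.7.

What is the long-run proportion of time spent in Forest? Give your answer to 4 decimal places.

0.6471

Let the stationary distribution be π with π = πP and π_1 + π_2 = 1.
π_1 = 0.45·π_1 + 0.3·π_2
Solving with the normalization constraint gives π = (0.3529, 0.6471).
So the stationary probability of Forest is 0.6471.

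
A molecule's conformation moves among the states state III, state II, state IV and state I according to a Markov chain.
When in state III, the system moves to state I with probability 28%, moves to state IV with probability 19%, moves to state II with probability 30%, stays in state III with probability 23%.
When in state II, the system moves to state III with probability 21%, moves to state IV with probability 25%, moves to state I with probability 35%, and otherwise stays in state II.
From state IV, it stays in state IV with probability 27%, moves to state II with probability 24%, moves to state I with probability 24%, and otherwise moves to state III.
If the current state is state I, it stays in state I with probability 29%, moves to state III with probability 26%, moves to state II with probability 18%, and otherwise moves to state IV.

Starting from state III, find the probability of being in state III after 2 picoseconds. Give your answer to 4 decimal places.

0.2362

Propagate the distribution vector 2 picoseconds from state III.
After 0 picoseconds: (1.0000, 0.0000, 0.0000, 0.0000)
After 1 picosecond: (0.2300, 0.3000, 0.1900, 0.2800)
After 2 picoseconds: (0.2362, 0.2220, 0.2456, 0.2962)
P(in state III after 2 picoseconds) = 0.2362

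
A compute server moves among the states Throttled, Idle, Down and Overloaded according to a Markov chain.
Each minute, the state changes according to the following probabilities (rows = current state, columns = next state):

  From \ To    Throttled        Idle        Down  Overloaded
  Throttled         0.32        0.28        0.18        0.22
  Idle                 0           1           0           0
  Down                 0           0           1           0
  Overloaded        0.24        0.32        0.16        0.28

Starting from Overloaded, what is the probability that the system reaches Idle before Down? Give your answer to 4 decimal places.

Let h(s) be the probability of absorption at Idle starting from transient state s. Then h(Idle) = 1 and h(Down) = 0. By first-step analysis:
h(Throttled) = 0.32·h(Throttled) + 0.28·1 + 0.18·0 + 0.22·h(Overloaded)
h(Overloaded) = 0.24·h(Throttled) + 0.32·1 + 0.16·0 + 0.28·h(Overloaded)
Solving: h(Throttled) = 0.6227, h(Overloaded) = 0.6520.
Starting from Overloaded, the probability is 0.6520.

0.6520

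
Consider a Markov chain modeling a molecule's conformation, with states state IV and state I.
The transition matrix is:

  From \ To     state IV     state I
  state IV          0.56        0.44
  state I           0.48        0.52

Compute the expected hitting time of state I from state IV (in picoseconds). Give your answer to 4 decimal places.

Let t(s) be the expected number of picoseconds to first reach state I from state s, with t(state I) = 0. Conditioning on the first picosecond:
t(state IV) = 1 + 0.56·t(state IV)
Solving: t(state IV) = 2.2727.
Expected picoseconds from state IV to state I: 2.2727.

2.2727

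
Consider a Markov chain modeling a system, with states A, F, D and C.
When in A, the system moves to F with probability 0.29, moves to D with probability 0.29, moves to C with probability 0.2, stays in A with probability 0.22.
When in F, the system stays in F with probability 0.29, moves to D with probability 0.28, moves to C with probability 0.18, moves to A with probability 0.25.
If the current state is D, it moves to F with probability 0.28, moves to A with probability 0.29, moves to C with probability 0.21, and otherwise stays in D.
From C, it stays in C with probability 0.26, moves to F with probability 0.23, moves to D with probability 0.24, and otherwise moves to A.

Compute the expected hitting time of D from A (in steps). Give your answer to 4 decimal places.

Let t(s) be the expected number of steps to first reach D from state s, with t(D) = 0. Conditioning on the first step:
t(A) = 1 + 0.22·t(A) + 0.29·t(F) + 0.2·t(C)
t(F) = 1 + 0.25·t(A) + 0.29·t(F) + 0.18·t(C)
t(C) = 1 + 0.27·t(A) + 0.23·t(F) + 0.26·t(C)
Solving: t(A) = 3.6117, t(F) = 3.6440, t(C) = 3.8017.
Expected steps from A to D: 3.6117.

3.6117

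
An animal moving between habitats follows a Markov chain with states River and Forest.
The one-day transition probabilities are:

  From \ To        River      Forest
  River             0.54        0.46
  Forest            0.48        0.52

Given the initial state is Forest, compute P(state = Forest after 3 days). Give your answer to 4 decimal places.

0.4895

Propagate the distribution vector 3 days from Forest.
After 0 days: (0.0000, 1.0000)
After 1 day: (0.4800, 0.5200)
After 2 days: (0.5088, 0.4912)
After 3 days: (0.5105, 0.4895)
P(in Forest after 3 days) = 0.4895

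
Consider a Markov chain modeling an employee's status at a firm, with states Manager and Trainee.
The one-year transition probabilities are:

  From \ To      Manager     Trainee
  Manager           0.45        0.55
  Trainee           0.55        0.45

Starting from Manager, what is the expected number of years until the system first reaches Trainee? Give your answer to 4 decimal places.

1.8182

Let t(s) be the expected number of years to first reach Trainee from state s, with t(Trainee) = 0. Conditioning on the first year:
t(Manager) = 1 + 0.45·t(Manager)
Solving: t(Manager) = 1.8182.
Expected years from Manager to Trainee: 1.8182.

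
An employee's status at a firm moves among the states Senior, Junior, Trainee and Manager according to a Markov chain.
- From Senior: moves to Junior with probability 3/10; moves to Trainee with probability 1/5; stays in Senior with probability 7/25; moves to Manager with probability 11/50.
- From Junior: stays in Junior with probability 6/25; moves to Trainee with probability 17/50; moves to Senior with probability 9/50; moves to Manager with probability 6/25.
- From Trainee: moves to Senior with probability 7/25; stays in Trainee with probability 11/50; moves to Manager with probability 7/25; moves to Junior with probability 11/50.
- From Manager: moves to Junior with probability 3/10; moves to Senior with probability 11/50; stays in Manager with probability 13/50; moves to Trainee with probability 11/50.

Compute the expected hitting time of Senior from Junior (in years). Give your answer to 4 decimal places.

4.5901

Let t(s) be the expected number of years to first reach Senior from state s, with t(Senior) = 0. Conditioning on the first year:
t(Junior) = 1 + 0.24·t(Junior) + 0.34·t(Trainee) + 0.24·t(Manager)
t(Trainee) = 1 + 0.22·t(Junior) + 0.22·t(Trainee) + 0.28·t(Manager)
t(Manager) = 1 + 0.3·t(Junior) + 0.22·t(Trainee) + 0.26·t(Manager)
Solving: t(Junior) = 4.5901, t(Trainee) = 4.1754, t(Manager) = 4.4535.
Expected years from Junior to Senior: 4.5901.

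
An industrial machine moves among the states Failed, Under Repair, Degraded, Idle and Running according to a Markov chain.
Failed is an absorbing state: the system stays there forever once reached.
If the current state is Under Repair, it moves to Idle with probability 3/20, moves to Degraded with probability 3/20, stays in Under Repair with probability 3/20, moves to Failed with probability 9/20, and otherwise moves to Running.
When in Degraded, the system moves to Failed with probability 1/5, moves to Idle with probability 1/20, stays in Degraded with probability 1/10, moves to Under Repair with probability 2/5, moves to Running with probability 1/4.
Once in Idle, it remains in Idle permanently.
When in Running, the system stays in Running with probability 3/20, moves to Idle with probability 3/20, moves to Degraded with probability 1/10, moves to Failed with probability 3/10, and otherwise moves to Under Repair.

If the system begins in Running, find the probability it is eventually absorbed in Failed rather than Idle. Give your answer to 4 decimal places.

0.7037

Let h(s) be the probability of absorption at Failed starting from transient state s. Then h(Failed) = 1 and h(Idle) = 0. By first-step analysis:
h(Under Repair) = 0.45·1 + 0.15·h(Under Repair) + 0.15·h(Degraded) + 0.15·0 + 0.1·h(Running)
h(Degraded) = 0.2·1 + 0.4·h(Under Repair) + 0.1·h(Degraded) + 0.05·0 + 0.25·h(Running)
h(Running) = 0.3·1 + 0.3·h(Under Repair) + 0.1·h(Degraded) + 0.15·0 + 0.15·h(Running)
Solving: h(Under Repair) = 0.7443, h(Degraded) = 0.7485, h(Running) = 0.7037.
Starting from Running, the probability is 0.7037.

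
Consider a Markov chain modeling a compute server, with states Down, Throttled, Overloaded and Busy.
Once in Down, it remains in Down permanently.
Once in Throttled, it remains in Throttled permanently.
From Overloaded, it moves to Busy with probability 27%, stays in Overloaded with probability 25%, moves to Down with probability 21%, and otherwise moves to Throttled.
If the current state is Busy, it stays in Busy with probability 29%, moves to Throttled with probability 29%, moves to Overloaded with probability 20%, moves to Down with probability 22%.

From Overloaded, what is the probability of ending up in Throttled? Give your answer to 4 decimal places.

0.5643

Let h(s) be the probability of absorption at Throttled starting from transient state s. Then h(Throttled) = 1 and h(Down) = 0. By first-step analysis:
h(Overloaded) = 0.21·0 + 0.27·1 + 0.25·h(Overloaded) + 0.27·h(Busy)
h(Busy) = 0.22·0 + 0.29·1 + 0.2·h(Overloaded) + 0.29·h(Busy)
Solving: h(Overloaded) = 0.5643, h(Busy) = 0.5674.
Starting from Overloaded, the probability is 0.5643.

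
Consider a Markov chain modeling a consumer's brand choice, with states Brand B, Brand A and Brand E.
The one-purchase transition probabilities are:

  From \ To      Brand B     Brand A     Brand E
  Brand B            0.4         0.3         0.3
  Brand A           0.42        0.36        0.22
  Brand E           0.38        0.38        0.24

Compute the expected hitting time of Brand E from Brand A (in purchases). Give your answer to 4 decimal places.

Let t(s) be the expected number of purchases to first reach Brand E from state s, with t(Brand E) = 0. Conditioning on the first purchase:
t(Brand B) = 1 + 0.4·t(Brand B) + 0.3·t(Brand A)
t(Brand A) = 1 + 0.42·t(Brand B) + 0.36·t(Brand A)
Solving: t(Brand B) = 3.6434, t(Brand A) = 3.9535.
Expected purchases from Brand A to Brand E: 3.9535.

3.9535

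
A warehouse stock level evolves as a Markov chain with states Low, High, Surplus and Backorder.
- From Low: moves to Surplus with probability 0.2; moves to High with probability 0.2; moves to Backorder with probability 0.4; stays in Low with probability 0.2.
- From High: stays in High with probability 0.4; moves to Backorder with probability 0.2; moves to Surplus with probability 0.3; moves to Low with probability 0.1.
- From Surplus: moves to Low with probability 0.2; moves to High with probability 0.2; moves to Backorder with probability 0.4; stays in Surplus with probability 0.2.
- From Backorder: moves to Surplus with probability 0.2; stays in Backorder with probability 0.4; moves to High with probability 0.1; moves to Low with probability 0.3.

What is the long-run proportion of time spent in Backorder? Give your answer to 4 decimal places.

0.3590

Let the stationary distribution be π with π = πP and π_1 + π_2 + π_3 + π_4 = 1.
π_1 = 0.2·π_1 + 0.1·π_2 + 0.2·π_3 + 0.3·π_4
π_2 = 0.2·π_1 + 0.4·π_2 + 0.2·π_3 + 0.1·π_4
π_3 = 0.2·π_1 + 0.3·π_2 + 0.2·π_3 + 0.2·π_4
Solving with the normalization constraint gives π = (0.2154, 0.2051, 0.2205, 0.3590).
So the stationary probability of Backorder is 0.3590.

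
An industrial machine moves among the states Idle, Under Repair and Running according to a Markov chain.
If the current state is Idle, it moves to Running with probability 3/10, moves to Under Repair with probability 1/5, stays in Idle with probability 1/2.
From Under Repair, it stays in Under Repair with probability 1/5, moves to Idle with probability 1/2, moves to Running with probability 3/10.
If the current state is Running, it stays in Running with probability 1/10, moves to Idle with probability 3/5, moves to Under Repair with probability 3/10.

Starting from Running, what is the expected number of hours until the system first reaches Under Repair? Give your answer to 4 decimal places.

Let t(s) be the expected number of hours to first reach Under Repair from state s, with t(Under Repair) = 0. Conditioning on the first hour:
t(Idle) = 1 + 0.5·t(Idle) + 0.3·t(Running)
t(Running) = 1 + 0.6·t(Idle) + 0.1·t(Running)
Solving: t(Idle) = 4.4444, t(Running) = 4.0741.
Expected hours from Running to Under Repair: 4.0741.

4.0741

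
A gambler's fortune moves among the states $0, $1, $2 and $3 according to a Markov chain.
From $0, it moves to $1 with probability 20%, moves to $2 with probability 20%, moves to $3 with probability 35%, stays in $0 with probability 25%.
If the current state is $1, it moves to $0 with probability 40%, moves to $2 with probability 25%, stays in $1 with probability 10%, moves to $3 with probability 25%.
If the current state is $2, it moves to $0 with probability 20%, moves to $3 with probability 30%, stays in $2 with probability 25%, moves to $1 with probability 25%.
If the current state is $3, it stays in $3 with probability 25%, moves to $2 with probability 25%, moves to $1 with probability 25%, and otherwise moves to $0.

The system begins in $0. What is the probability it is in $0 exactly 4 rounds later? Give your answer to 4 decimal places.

0.2690

Propagate the distribution vector 4 rounds from $0.
After 0 rounds: (1.0000, 0.0000, 0.0000, 0.0000)
After 1 round: (0.2500, 0.2000, 0.2000, 0.3500)
After 2 rounds: (0.2700, 0.2075, 0.2375, 0.2850)
After 3 rounds: (0.2693, 0.2054, 0.2365, 0.2889)
After 4 rounds: (0.2690, 0.2057, 0.2365, 0.2888)
P(in $0 after 4 rounds) = 0.2690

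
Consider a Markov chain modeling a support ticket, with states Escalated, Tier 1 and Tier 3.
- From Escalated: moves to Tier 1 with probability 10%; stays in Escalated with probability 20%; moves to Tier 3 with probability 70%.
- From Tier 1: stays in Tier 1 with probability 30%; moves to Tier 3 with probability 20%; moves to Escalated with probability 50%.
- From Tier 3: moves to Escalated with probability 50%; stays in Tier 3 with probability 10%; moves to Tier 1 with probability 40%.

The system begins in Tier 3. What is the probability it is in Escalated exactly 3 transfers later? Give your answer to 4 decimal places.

Propagate the distribution vector 3 transfers from Tier 3.
After 0 transfers: (0.0000, 0.0000, 1.0000)
After 1 transfer: (0.5000, 0.4000, 0.1000)
After 2 transfers: (0.3500, 0.2100, 0.4400)
After 3 transfers: (0.3950, 0.2740, 0.3310)
P(in Escalated after 3 transfers) = 0.3950

0.3950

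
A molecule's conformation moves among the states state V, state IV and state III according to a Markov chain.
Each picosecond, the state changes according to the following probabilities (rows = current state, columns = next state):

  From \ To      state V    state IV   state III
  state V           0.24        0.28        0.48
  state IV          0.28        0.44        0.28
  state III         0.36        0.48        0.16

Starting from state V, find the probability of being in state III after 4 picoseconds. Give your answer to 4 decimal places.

Propagate the distribution vector 4 picoseconds from state V.
After 0 picoseconds: (1.0000, 0.0000, 0.0000)
After 1 picosecond: (0.2400, 0.2800, 0.4800)
After 2 picoseconds: (0.3088, 0.4208, 0.2704)
After 3 picoseconds: (0.2893, 0.4014, 0.3093)
After 4 picoseconds: (0.2932, 0.4061, 0.3007)
P(in state III after 4 picoseconds) = 0.3007

0.3007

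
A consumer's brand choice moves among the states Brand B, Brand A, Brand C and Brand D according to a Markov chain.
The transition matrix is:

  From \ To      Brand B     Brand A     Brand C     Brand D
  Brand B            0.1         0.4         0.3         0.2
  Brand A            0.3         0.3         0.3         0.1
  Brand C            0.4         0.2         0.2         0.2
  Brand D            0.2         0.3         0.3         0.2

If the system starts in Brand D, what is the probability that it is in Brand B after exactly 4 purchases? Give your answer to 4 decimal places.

Propagate the distribution vector 4 purchases from Brand D.
After 0 purchases: (0.0000, 0.0000, 0.0000, 1.0000)
After 1 purchase: (0.2000, 0.3000, 0.3000, 0.2000)
After 2 purchases: (0.2700, 0.2900, 0.2700, 0.1700)
After 3 purchases: (0.2560, 0.3000, 0.2730, 0.1710)
After 4 purchases: (0.2590, 0.2983, 0.2727, 0.1700)
P(in Brand B after 4 purchases) = 0.2590

0.2590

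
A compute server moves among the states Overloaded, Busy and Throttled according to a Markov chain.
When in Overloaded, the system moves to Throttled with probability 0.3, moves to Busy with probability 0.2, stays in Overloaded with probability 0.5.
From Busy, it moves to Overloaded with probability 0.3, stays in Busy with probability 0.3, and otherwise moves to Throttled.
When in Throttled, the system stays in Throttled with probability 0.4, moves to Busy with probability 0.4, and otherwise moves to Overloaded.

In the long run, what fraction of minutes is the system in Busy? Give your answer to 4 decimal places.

0.3038

Let the stationary distribution be π with π = πP and π_1 + π_2 + π_3 = 1.
π_1 = 0.5·π_1 + 0.3·π_2 + 0.2·π_3
π_2 = 0.2·π_1 + 0.3·π_2 + 0.4·π_3
Solving with the normalization constraint gives π = (0.3291, 0.3038, 0.3671).
So the stationary probability of Busy is 0.3038.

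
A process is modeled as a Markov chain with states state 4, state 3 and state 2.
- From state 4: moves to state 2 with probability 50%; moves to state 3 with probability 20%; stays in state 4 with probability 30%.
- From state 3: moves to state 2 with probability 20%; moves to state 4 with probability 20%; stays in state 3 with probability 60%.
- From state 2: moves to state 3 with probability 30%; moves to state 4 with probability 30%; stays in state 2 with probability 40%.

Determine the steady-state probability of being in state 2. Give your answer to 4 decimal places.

Let the stationary distribution be π with π = πP and π_1 + π_2 + π_3 = 1.
π_1 = 0.3·π_1 + 0.2·π_2 + 0.3·π_3
π_2 = 0.2·π_1 + 0.6·π_2 + 0.3·π_3
Solving with the normalization constraint gives π = (0.2609, 0.3913, 0.3478).
So the stationary probability of state 2 is 0.3478.

0.3478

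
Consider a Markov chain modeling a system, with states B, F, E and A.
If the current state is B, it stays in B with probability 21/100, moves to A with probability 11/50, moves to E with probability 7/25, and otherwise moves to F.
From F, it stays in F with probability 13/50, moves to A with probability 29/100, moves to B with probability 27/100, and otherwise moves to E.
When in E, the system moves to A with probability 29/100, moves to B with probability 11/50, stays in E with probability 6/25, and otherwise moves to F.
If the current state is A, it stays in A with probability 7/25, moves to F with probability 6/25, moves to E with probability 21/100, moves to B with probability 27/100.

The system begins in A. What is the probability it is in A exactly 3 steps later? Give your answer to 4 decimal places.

0.2703

Propagate the distribution vector 3 steps from A.
After 0 steps: (0.0000, 0.0000, 0.0000, 1.0000)
After 1 step: (0.2700, 0.2400, 0.2100, 0.2800)
After 2 steps: (0.2433, 0.2604, 0.2280, 0.2683)
After 3 steps: (0.2440, 0.2597, 0.2261, 0.2703)
P(in A after 3 steps) = 0.2703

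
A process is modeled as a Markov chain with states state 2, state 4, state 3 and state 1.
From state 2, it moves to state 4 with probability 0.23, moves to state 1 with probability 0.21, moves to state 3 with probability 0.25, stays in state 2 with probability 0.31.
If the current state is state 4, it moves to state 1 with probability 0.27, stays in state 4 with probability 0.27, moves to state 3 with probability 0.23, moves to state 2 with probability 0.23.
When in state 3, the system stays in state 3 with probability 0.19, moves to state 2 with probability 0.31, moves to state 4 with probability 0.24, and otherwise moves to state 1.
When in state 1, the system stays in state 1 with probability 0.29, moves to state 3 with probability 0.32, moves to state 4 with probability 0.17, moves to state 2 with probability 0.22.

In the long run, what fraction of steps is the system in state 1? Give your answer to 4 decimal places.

Let the stationary distribution be π with π = πP and π_1 + π_2 + π_3 + π_4 = 1.
π_1 = 0.31·π_1 + 0.23·π_2 + 0.31·π_3 + 0.22·π_4
π_2 = 0.23·π_1 + 0.27·π_2 + 0.24·π_3 + 0.17·π_4
π_3 = 0.25·π_1 + 0.23·π_2 + 0.19·π_3 + 0.32·π_4
Solving with the normalization constraint gives π = (0.2688, 0.2261, 0.2485, 0.2565).
So the stationary probability of state 1 is 0.2565.

0.2565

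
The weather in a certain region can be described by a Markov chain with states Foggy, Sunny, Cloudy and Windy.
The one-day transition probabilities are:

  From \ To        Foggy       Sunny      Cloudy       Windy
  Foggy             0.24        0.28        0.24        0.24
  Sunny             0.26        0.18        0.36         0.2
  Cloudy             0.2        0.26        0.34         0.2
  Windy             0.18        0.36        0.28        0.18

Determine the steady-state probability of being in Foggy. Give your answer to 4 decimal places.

0.2206

Let the stationary distribution be π with π = πP and π_1 + π_2 + π_3 + π_4 = 1.
π_1 = 0.24·π_1 + 0.26·π_2 + 0.2·π_3 + 0.18·π_4
π_2 = 0.28·π_1 + 0.18·π_2 + 0.26·π_3 + 0.36·π_4
π_3 = 0.24·π_1 + 0.36·π_2 + 0.34·π_3 + 0.28·π_4
Solving with the normalization constraint gives π = (0.2206, 0.2638, 0.3109, 0.2047).
So the stationary probability of Foggy is 0.2206.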